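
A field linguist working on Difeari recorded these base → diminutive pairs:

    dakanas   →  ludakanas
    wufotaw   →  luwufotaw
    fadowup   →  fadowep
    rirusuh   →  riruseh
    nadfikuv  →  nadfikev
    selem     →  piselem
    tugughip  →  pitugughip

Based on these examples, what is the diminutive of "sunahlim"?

pisunahlim

fadowup and tugughip both end in -p yet inflect differently (fadowep, pitugughip), so the final letter is not what conditions the rule; the last vowel is.
"sunahlim" has last vowel 'i'. The one such stem in the data (tugughip → pitugughip) adds the prefix pi-, so the same rule applies.
So sunahlim → pisunahlim.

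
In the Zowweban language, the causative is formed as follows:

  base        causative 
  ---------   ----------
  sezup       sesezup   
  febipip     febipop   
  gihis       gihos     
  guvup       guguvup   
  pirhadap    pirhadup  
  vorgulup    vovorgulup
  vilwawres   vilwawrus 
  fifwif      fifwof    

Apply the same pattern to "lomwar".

febipip and vorgulup both end in -p yet inflect differently (febipop, vovorgulup), so the final letter is not what conditions the rule; the last vowel is.
"lomwar" has last vowel 'a'. The one such stem in the data (pirhadap → pirhadup) changes the last vowel to 'u' (as does vilwawres), so the same rule applies.
The other patterns: stems whose last vowel is 'i' change the last vowel to 'o'; stems whose last vowel is 'u' repeat the first consonant+vowel as a prefix.
So lomwar → lomwur.

lomwur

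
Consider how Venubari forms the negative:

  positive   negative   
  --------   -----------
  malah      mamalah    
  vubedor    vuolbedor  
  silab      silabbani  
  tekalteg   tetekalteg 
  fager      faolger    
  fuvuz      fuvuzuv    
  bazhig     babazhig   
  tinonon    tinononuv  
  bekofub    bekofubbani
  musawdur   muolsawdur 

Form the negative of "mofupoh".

bekofub and musawdur both have last vowel 'u' yet inflect differently (bekofubbani, muolsawdur), so the last vowel is not what conditions the rule; the final letter is.
"mofupoh" ends in -h. The one such stem in the data (malah → mamalah) repeats the first consonant+vowel as a prefix (as do bazhig, tekalteg), so the same rule applies.
So mofupoh → momofupoh.

momofupoh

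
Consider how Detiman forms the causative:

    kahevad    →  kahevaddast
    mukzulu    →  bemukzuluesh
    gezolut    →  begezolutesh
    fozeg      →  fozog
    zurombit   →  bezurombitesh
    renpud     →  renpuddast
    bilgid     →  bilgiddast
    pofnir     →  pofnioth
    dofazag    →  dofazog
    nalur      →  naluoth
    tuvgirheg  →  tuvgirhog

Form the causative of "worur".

"worur" ends in -r. The stems ending in -r (pofnir → pofnioth, nalur → naluoth) drop the final letter and add -oth.
The other patterns: stems ending in -g change the last vowel to 'o'; stems ending in -d double the final consonant and add -ast; stems ending in -t or -u add be- … -esh around the stem.
So worur → woruoth.

woruoth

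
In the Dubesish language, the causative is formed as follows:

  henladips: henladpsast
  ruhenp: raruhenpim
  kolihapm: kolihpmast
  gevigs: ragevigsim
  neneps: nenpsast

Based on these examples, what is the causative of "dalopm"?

dalpmast

"dalopm" has second-to-last letter 'p'. The stems whose second-to-last letter is 'p' (henladips → henladpsast, kolihapm → kolihpmast, neneps → nenpsast) delete the last vowel and add -ast.
The other pattern: stems whose second-to-last letter is 'g' or 'n' add ra- … -im around the stem.
So dalopm → dalpmast.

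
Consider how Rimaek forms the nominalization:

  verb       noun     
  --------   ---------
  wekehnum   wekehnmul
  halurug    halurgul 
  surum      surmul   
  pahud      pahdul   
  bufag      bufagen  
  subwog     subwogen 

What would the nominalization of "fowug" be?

halurug and bufag both end in -g yet inflect differently (halurgul, bufagen), so the final letter is not what conditions the rule; the last vowel is.
"fowug" has last vowel 'u'. The stems whose last vowel is 'u' (pahud → pahdul, surum → surmul, wekehnum → wekehnmul) delete the last vowel and add -ul.
So fowug → fowgul.

fowgul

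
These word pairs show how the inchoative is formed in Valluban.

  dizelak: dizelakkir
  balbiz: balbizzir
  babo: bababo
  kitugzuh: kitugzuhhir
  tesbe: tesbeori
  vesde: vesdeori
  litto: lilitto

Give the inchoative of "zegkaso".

zezegkaso

babo and balbiz both begin with b- yet inflect differently (bababo, balbizzir), so the first letter is not what conditions the rule; the final letter is.
"zegkaso" ends in -o. The stems ending in -o (babo → bababo, litto → lilitto) repeat the first consonant+vowel as a prefix.
The other patterns: stems ending in -e add -ori; stems ending in -h, -k or -z double the final consonant and add -ir.
So zegkaso → zezegkaso.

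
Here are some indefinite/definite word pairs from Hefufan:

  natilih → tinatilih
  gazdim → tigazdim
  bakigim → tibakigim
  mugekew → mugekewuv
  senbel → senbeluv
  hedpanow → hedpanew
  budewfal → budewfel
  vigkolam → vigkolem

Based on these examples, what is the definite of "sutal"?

mugekew and hedpanow both end in -w yet inflect differently (mugekewuv, hedpanew), so the final letter is not what conditions the rule; the last vowel is.
"sutal" has last vowel 'a'. The stems whose last vowel is 'a' (budewfal → budewfel, vigkolam → vigkolem) change the last vowel to 'e'.
The other patterns: stems whose last vowel is 'i' add the prefix ti-; stems whose last vowel is 'e' add -uv.
So sutal → sutel.

sutel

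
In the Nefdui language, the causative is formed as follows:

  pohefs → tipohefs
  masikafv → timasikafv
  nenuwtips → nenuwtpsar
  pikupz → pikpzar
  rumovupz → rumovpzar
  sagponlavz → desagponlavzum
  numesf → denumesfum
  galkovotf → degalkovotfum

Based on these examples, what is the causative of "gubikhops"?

"gubikhops" has second-to-last letter 'p'. The stems whose second-to-last letter is 'p' (nenuwtips → nenuwtpsar, pikupz → pikpzar, rumovupz → rumovpzar) delete the last vowel and add -ar.
The other patterns: stems whose second-to-last letter is 'f' add the prefix ti-; stems whose second-to-last letter is 's', 't' or 'v' add de- … -um around the stem.
So gubikhops → gubikhpsar.

gubikhpsar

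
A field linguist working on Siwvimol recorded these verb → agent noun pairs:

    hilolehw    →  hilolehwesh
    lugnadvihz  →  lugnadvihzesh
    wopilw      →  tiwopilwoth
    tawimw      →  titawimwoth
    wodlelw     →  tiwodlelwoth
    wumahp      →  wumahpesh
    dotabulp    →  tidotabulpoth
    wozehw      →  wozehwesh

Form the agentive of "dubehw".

wozehw and wodlelw both end in -w yet inflect differently (wozehwesh, tiwodlelwoth), so the final letter is not what conditions the rule; the second-to-last letter is.
"dubehw" has second-to-last letter 'h'. The stems whose second-to-last letter is 'h' (wozehw → wozehwesh, wumahp → wumahpesh, lugnadvihz → lugnadvihzesh) add -esh.
The other pattern: stems whose second-to-last letter is 'l' or 'm' add ti- … -oth around the stem.
So dubehw → dubehwesh.

dubehwesh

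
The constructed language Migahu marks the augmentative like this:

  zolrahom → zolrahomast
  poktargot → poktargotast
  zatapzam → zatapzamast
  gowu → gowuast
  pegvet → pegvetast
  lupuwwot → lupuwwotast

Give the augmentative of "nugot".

nugotast

Every pair shown (zolrahom → zolrahomast, poktargot → poktargotast, zatapzam → zatapzamast, …) follows the same rule: add -ast.
So nugot → nugotast.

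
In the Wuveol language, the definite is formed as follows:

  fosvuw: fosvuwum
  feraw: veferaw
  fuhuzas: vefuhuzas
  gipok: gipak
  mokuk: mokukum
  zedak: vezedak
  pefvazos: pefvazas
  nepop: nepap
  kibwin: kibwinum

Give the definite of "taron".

taran

"taron" has last vowel 'o'. The stems whose last vowel is 'o' (pefvazos → pefvazas, nepop → nepap, gipok → gipak) change the last vowel to 'a'.
The other patterns: stems whose last vowel is 'a' add the prefix ve-; stems whose last vowel is 'i' or 'u' add -um.
So taron → taran.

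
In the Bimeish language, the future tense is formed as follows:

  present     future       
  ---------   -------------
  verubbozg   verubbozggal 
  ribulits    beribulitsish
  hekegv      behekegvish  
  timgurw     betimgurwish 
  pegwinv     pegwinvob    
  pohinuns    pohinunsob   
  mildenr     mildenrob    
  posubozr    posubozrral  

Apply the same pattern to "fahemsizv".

fahemsizvval

posubozr and mildenr both end in -r yet inflect differently (posubozrral, mildenrob), so the final letter is not what conditions the rule; the second-to-last letter is.
"fahemsizv" has second-to-last letter 'z'. The stems whose second-to-last letter is 'z' (posubozr → posubozrral, verubbozg → verubbozggal) double the final consonant and add -al.
The other patterns: stems whose second-to-last letter is 'n' add -ob; stems whose second-to-last letter is 'g', 'r' or 't' add be- … -ish around the stem.
So fahemsizv → fahemsizvval.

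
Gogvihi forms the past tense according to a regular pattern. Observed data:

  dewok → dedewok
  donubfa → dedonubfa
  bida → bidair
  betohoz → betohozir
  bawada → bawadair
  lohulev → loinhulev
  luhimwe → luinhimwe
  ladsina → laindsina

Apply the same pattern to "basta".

donubfa and bida both end in -a yet inflect differently (dedonubfa, bidair), so the final letter is not what conditions the rule; the first letter is.
"basta" begins with b-. The stems beginning with b- (bida → bidair, betohoz → betohozir, bawada → bawadair) add -ir.
The other patterns: stems beginning with d- add the prefix de-; stems beginning with l- insert -in- after the first vowel.
So basta → bastair.

bastair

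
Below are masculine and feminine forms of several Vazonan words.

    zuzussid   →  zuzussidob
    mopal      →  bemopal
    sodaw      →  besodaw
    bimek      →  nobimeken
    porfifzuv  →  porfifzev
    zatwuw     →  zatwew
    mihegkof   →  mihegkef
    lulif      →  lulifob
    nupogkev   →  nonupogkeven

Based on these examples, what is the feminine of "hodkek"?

nohodkeken

"hodkek" has last vowel 'e'. The stems whose last vowel is 'e' (nupogkev → nonupogkeven, bimek → nobimeken) add no- … -en around the stem.
The other patterns: stems whose last vowel is 'i' add -ob; stems whose last vowel is 'a' add the prefix be-; stems whose last vowel is 'o' or 'u' change the last vowel to 'e'.
So hodkek → nohodkeken.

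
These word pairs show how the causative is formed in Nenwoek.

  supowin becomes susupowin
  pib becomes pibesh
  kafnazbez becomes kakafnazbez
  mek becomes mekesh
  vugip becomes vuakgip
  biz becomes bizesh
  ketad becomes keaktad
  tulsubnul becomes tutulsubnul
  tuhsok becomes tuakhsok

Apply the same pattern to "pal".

palesh

mek and tuhsok both end in -k yet inflect differently (mekesh, tuakhsok), so the final letter is not what conditions the rule; the number of vowels is.
"pal" has 1 vowel. The stems with 1 vowel (biz → bizesh, mek → mekesh, pib → pibesh) add -esh.
So pal → palesh.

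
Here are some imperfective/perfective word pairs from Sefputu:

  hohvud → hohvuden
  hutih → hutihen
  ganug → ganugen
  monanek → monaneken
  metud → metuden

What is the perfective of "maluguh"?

Every pair shown (hohvud → hohvuden, hutih → hutihen, ganug → ganugen, …) follows the same rule: add -en.
So maluguh → maluguhen.

maluguhen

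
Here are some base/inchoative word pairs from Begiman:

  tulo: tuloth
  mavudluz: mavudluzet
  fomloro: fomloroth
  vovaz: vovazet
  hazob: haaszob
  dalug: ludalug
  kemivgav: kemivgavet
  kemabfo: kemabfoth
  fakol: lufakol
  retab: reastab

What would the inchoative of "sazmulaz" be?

hazob and kemabfo both have last vowel 'o' yet inflect differently (haaszob, kemabfoth), so the last vowel is not what conditions the rule; the final letter is.
"sazmulaz" ends in -z. The stems ending in -z (vovaz → vovazet, mavudluz → mavudluzet) add -et.
So sazmulaz → sazmulazet.

sazmulazet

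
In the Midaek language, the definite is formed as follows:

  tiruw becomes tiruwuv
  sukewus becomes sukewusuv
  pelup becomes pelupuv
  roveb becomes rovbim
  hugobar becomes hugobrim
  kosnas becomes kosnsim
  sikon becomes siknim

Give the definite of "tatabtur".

tatabturuv

sukewus and kosnas both end in -s yet inflect differently (sukewusuv, kosnsim), so the final letter is not what conditions the rule; the last vowel is.
"tatabtur" has last vowel 'u'. The stems whose last vowel is 'u' (tiruw → tiruwuv, sukewus → sukewusuv, pelup → pelupuv) add -uv.
The other pattern: stems whose last vowel is 'a', 'e' or 'o' delete the last vowel and add -im.
So tatabtur → tatabturuv.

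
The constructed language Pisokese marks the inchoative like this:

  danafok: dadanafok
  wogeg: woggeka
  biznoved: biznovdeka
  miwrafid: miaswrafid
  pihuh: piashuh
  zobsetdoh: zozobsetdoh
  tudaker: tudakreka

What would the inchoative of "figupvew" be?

figupvweka

"figupvew" has last vowel 'e'. The stems whose last vowel is 'e' (wogeg → woggeka, biznoved → biznovdeka, tudaker → tudakreka) delete the last vowel and add -eka.
So figupvew → figupvweka.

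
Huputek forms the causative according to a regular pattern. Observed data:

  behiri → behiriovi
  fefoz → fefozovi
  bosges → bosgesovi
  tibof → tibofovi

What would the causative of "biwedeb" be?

biwedebovi

Every pair shown (behiri → behiriovi, fefoz → fefozovi, bosges → bosgesovi, …) follows the same rule: add -ovi.
So biwedeb → biwedebovi.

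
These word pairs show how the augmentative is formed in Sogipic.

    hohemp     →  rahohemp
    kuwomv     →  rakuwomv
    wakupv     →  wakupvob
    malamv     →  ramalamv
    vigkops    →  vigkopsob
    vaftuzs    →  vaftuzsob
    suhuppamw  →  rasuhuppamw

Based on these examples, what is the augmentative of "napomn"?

kuwomv and wakupv both end in -v yet inflect differently (rakuwomv, wakupvob), so the final letter is not what conditions the rule; the second-to-last letter is.
"napomn" has second-to-last letter 'm'. The stems whose second-to-last letter is 'm' (kuwomv → rakuwomv, suhuppamw → rasuhuppamw, malamv → ramalamv) add the prefix ra-.
The other pattern: stems whose second-to-last letter is 'p' or 'z' add -ob.
So napomn → ranapomn.

ranapomn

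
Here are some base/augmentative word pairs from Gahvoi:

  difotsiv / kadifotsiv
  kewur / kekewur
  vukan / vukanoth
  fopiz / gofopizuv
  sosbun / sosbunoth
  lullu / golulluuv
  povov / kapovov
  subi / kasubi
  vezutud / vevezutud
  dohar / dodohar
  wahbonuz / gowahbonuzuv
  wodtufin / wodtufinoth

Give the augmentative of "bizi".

kabizi

wodtufin and fopiz both have last vowel 'i' yet inflect differently (wodtufinoth, gofopizuv), so the last vowel is not what conditions the rule; the final letter is.
"bizi" ends in -i. The one such stem in the data (subi → kasubi) adds the prefix ka-, so the same rule applies.
So bizi → kabizi.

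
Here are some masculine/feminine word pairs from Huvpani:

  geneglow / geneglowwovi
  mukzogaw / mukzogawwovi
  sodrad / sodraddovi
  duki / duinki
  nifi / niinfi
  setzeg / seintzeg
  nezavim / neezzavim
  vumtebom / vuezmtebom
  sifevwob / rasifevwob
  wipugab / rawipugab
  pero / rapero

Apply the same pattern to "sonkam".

duki and nezavim both have last vowel 'i' yet inflect differently (duinki, neezzavim), so the last vowel is not what conditions the rule; the final letter is.
"sonkam" ends in -m. The stems ending in -m (nezavim → neezzavim, vumtebom → vuezmtebom) insert -ez- after the first vowel.
So sonkam → soeznkam.

soeznkam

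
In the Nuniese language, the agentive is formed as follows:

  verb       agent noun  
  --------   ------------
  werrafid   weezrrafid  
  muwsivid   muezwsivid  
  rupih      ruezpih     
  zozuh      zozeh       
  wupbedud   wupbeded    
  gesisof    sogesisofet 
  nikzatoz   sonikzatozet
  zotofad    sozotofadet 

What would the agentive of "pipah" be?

rupih and zozuh both end in -h yet inflect differently (ruezpih, zozeh), so the final letter is not what conditions the rule; the last vowel is.
"pipah" has last vowel 'a'. The one such stem in the data (zotofad → sozotofadet) adds so- … -et around the stem, so the same rule applies.
So pipah → sopipahet.

sopipahet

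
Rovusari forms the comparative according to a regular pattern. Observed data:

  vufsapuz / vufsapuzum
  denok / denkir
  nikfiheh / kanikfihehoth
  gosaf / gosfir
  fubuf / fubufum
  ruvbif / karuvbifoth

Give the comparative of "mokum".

fubuf and gosaf both end in -f yet inflect differently (fubufum, gosfir), so the final letter is not what conditions the rule; the last vowel is.
"mokum" has last vowel 'u'. The stems whose last vowel is 'u' (vufsapuz → vufsapuzum, fubuf → fubufum) add -um.
So mokum → mokumum.

mokumum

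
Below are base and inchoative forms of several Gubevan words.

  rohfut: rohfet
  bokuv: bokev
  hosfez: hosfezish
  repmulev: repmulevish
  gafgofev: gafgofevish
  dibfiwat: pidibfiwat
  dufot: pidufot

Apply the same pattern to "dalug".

daleg

"dalug" has last vowel 'u'. The stems whose last vowel is 'u' (rohfut → rohfet, bokuv → bokev) change the last vowel to 'e'.
The other patterns: stems whose last vowel is 'e' add -ish; stems whose last vowel is 'a' or 'o' add the prefix pi-.
So dalug → daleg.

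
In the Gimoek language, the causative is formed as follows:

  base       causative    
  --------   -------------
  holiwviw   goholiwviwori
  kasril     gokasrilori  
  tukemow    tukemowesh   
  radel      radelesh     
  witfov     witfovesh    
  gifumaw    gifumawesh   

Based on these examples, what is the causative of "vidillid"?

govidillidori

holiwviw and tukemow both end in -w yet inflect differently (goholiwviwori, tukemowesh), so the final letter is not what conditions the rule; the last vowel is.
"vidillid" has last vowel 'i'. The stems whose last vowel is 'i' (holiwviw → goholiwviwori, kasril → gokasrilori) add go- … -ori around the stem.
The other pattern: stems whose last vowel is 'a', 'e' or 'o' add -esh.
So vidillid → govidillidori.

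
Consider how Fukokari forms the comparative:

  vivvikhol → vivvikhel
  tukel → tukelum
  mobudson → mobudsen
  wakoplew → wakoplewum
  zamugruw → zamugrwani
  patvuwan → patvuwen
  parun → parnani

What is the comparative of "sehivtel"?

sehivtelum

wakoplew and zamugruw both end in -w yet inflect differently (wakoplewum, zamugrwani), so the final letter is not what conditions the rule; the last vowel is.
"sehivtel" has last vowel 'e'. The stems whose last vowel is 'e' (tukel → tukelum, wakoplew → wakoplewum) add -um.
The other patterns: stems whose last vowel is 'u' delete the last vowel and add -ani; stems whose last vowel is 'a' or 'o' change the last vowel to 'e'.
So sehivtel → sehivtelum.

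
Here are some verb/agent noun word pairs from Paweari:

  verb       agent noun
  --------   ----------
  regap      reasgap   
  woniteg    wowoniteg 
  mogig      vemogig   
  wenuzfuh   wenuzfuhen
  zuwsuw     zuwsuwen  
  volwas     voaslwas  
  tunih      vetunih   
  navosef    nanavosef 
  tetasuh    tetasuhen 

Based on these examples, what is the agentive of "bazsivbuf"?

woniteg and mogig both end in -g yet inflect differently (wowoniteg, vemogig), so the final letter is not what conditions the rule; the last vowel is.
"bazsivbuf" has last vowel 'u'. The stems whose last vowel is 'u' (wenuzfuh → wenuzfuhen, tetasuh → tetasuhen, zuwsuw → zuwsuwen) add -en.
So bazsivbuf → bazsivbufen.

bazsivbufen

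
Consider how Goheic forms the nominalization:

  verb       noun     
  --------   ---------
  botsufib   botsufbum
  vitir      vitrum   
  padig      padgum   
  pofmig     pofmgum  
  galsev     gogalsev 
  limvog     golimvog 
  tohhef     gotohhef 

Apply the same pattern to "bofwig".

bofwgum

padig and limvog both end in -g yet inflect differently (padgum, golimvog), so the final letter is not what conditions the rule; the last vowel is.
"bofwig" has last vowel 'i'. The stems whose last vowel is 'i' (botsufib → botsufbum, vitir → vitrum, padig → padgum) delete the last vowel and add -um.
So bofwig → bofwgum.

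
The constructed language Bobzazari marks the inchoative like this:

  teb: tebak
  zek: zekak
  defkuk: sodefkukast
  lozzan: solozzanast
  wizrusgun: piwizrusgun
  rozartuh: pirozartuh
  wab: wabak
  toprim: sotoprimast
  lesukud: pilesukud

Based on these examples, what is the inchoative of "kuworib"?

zek and defkuk both end in -k yet inflect differently (zekak, sodefkukast), so the final letter is not what conditions the rule; the number of vowels is.
"kuworib" has 3 vowels. The stems with 3 vowels (rozartuh → pirozartuh, wizrusgun → piwizrusgun, lesukud → pilesukud) add the prefix pi-.
The other patterns: stems with 1 vowel add -ak; stems with 2 vowels add so- … -ast around the stem.
So kuworib → pikuworib.

pikuworib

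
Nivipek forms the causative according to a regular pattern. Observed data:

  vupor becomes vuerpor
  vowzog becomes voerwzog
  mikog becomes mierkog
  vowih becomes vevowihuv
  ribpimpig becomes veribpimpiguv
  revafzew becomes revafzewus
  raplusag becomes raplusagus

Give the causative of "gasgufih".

vegasgufihuv

"gasgufih" has last vowel 'i'. The stems whose last vowel is 'i' (vowih → vevowihuv, ribpimpig → veribpimpiguv) add ve- … -uv around the stem.
The other patterns: stems whose last vowel is 'o' insert -er- after the first vowel; stems whose last vowel is 'a' or 'e' add -us.
So gasgufih → vegasgufihuv.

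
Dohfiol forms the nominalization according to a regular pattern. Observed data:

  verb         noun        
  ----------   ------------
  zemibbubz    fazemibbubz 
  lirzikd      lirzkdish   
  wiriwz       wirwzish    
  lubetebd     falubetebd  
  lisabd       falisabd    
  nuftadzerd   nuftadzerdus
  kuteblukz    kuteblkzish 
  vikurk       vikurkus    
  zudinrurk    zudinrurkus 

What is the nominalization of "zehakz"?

zehkzish

nuftadzerd and lubetebd both end in -d yet inflect differently (nuftadzerdus, falubetebd), so the final letter is not what conditions the rule; the second-to-last letter is.
"zehakz" has second-to-last letter 'k'. The stems whose second-to-last letter is 'k' (lirzikd → lirzkdish, kuteblukz → kuteblkzish) delete the last vowel and add -ish.
The other patterns: stems whose second-to-last letter is 'r' add -us; stems whose second-to-last letter is 'b' add the prefix fa-.
So zehakz → zehkzish.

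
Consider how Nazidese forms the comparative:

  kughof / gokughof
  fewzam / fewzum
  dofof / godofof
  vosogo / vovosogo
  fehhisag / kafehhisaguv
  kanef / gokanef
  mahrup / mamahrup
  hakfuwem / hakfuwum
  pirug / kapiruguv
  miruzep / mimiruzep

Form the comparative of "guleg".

miruzep and hakfuwem both have last vowel 'e' yet inflect differently (mimiruzep, hakfuwum), so the last vowel is not what conditions the rule; the final letter is.
"guleg" ends in -g. The stems ending in -g (pirug → kapiruguv, fehhisag → kafehhisaguv) add ka- … -uv around the stem.
The other patterns: stems ending in -o or -p repeat the first consonant+vowel as a prefix; stems ending in -m change the last vowel to 'u'; stems ending in -f add the prefix go-.
So guleg → kaguleguv.

kaguleguv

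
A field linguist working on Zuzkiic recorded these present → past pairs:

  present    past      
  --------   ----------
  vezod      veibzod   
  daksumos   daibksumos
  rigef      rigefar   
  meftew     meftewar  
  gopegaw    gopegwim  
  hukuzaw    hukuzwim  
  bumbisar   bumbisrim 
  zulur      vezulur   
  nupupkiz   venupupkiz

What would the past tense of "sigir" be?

meftew and gopegaw both end in -w yet inflect differently (meftewar, gopegwim), so the final letter is not what conditions the rule; the last vowel is.
"sigir" has last vowel 'i'. The one such stem in the data (nupupkiz → venupupkiz) adds the prefix ve-, so the same rule applies.
The other patterns: stems whose last vowel is 'o' insert -ib- after the first vowel; stems whose last vowel is 'e' add -ar; stems whose last vowel is 'a' delete the last vowel and add -im.
So sigir → vesigir.

vesigir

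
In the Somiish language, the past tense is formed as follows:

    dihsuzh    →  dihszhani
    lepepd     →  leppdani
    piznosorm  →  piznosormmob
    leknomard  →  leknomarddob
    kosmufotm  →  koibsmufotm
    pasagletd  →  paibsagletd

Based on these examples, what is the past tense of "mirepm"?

"mirepm" has second-to-last letter 'p'. The one such stem in the data (lepepd → leppdani) deletes the last vowel and adds -ani (as does dihsuzh), so the same rule applies.
The other patterns: stems whose second-to-last letter is 't' insert -ib- after the first vowel; stems whose second-to-last letter is 'r' double the final consonant and add -ob.
So mirepm → mirpmani.

mirpmani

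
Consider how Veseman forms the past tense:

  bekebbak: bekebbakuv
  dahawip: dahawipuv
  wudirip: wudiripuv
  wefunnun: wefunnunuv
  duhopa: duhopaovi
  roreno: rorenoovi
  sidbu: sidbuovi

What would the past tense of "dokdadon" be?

bekebbak and duhopa both have last vowel 'a' yet inflect differently (bekebbakuv, duhopaovi), so the last vowel is not what conditions the rule; whether the stem ends in a vowel or a consonant is.
"dokdadon" ends in a consonant. The stems ending in a consonant (bekebbak → bekebbakuv, dahawip → dahawipuv, wudirip → wudiripuv) add -uv.
The other pattern: stems ending in a vowel add -ovi.
So dokdadon → dokdadonuv.

dokdadonuv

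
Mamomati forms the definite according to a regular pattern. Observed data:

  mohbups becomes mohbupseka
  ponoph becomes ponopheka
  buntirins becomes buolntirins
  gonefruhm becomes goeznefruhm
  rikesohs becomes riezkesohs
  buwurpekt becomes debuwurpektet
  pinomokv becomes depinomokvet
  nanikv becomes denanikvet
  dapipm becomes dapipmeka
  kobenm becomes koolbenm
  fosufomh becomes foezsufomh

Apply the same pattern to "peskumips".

peskumipseka

mohbups and buntirins both end in -s yet inflect differently (mohbupseka, buolntirins), so the final letter is not what conditions the rule; the second-to-last letter is.
"peskumips" has second-to-last letter 'p'. The stems whose second-to-last letter is 'p' (dapipm → dapipmeka, mohbups → mohbupseka, ponoph → ponopheka) add -eka.
So peskumips → peskumipseka.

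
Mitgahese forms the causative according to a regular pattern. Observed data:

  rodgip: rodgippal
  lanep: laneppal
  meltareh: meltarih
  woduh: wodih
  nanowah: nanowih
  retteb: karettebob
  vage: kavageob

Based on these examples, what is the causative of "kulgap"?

kulgappal

lanep and meltareh both have last vowel 'e' yet inflect differently (laneppal, meltarih), so the last vowel is not what conditions the rule; the final letter is.
"kulgap" ends in -p. The stems ending in -p (rodgip → rodgippal, lanep → laneppal) double the final consonant and add -al.
So kulgap → kulgappal.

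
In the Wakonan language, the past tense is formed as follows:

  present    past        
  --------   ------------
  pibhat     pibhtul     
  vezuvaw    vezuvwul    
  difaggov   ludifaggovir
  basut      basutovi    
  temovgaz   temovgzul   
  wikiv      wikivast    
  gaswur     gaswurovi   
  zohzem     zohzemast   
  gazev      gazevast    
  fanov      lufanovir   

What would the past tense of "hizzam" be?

pibhat and basut both end in -t yet inflect differently (pibhtul, basutovi), so the final letter is not what conditions the rule; the last vowel is.
"hizzam" has last vowel 'a'. The stems whose last vowel is 'a' (temovgaz → temovgzul, pibhat → pibhtul, vezuvaw → vezuvwul) delete the last vowel and add -ul.
So hizzam → hizzmul.

hizzmul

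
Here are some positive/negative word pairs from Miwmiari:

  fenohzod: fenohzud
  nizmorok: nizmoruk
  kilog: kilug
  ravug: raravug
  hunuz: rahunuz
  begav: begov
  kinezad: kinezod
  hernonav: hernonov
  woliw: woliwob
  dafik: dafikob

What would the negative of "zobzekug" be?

razobzekug

dafik and nizmorok both end in -k yet inflect differently (dafikob, nizmoruk), so the final letter is not what conditions the rule; the last vowel is.
"zobzekug" has last vowel 'u'. The stems whose last vowel is 'u' (ravug → raravug, hunuz → rahunuz) add the prefix ra-.
So zobzekug → razobzekug.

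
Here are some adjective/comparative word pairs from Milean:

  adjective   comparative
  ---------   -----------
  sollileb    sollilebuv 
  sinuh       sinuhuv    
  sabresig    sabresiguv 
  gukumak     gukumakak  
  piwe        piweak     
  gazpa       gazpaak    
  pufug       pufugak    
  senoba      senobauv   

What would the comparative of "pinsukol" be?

sabresig and pufug both end in -g yet inflect differently (sabresiguv, pufugak), so the final letter is not what conditions the rule; the first letter is.
"pinsukol" begins with p-. The stems beginning with p- (piwe → piweak, pufug → pufugak) add -ak.
So pinsukol → pinsukolak.

pinsukolak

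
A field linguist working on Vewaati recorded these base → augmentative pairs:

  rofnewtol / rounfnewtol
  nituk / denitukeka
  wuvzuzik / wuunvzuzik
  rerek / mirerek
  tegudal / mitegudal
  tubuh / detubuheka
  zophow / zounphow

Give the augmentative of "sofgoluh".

desofgoluheka

"sofgoluh" has last vowel 'u'. The stems whose last vowel is 'u' (tubuh → detubuheka, nituk → denitukeka) add de- … -eka around the stem.
The other patterns: stems whose last vowel is 'a' or 'e' add the prefix mi-; stems whose last vowel is 'i' or 'o' insert -un- after the first vowel.
So sofgoluh → desofgoluheka.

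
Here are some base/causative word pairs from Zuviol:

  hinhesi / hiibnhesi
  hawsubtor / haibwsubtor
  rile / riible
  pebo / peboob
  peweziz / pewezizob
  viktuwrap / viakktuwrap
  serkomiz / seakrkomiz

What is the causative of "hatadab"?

peweziz and serkomiz both end in -z yet inflect differently (pewezizob, seakrkomiz), so the final letter is not what conditions the rule; the first letter is.
"hatadab" begins with h-. The stems beginning with h- (hinhesi → hiibnhesi, hawsubtor → haibwsubtor) insert -ib- after the first vowel.
So hatadab → haibtadab.

haibtadab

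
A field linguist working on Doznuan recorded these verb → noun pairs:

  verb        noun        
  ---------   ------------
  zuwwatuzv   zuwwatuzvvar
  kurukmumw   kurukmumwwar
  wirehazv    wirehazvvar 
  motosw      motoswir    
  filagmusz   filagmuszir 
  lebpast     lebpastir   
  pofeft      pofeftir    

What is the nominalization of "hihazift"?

"hihazift" has second-to-last letter 'f'. The one such stem in the data (pofeft → pofeftir) adds -ir, so the same rule applies.
So hihazift → hihaziftir.

hihaziftir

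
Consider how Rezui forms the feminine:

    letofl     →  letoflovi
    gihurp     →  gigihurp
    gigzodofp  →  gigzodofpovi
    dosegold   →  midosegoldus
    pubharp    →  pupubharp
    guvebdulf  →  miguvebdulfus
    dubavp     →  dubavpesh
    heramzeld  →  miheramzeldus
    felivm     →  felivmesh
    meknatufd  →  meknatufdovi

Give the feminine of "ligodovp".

meknatufd and heramzeld both end in -d yet inflect differently (meknatufdovi, miheramzeldus), so the final letter is not what conditions the rule; the second-to-last letter is.
"ligodovp" has second-to-last letter 'v'. The stems whose second-to-last letter is 'v' (dubavp → dubavpesh, felivm → felivmesh) add -esh.
The other patterns: stems whose second-to-last letter is 'f' add -ovi; stems whose second-to-last letter is 'l' add mi- … -us around the stem; stems whose second-to-last letter is 'r' repeat the first consonant+vowel as a prefix.
So ligodovp → ligodovpesh.

ligodovpesh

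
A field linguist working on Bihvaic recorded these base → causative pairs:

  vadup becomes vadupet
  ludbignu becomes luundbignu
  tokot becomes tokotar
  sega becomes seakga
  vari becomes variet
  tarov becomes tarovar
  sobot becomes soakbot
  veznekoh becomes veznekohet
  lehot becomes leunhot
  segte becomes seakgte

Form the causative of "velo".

lehot and tokot both end in -t yet inflect differently (leunhot, tokotar), so the final letter is not what conditions the rule; the first letter is.
"velo" begins with v-. The stems beginning with v- (vadup → vadupet, veznekoh → veznekohet, vari → variet) add -et.
So velo → veloet.

veloet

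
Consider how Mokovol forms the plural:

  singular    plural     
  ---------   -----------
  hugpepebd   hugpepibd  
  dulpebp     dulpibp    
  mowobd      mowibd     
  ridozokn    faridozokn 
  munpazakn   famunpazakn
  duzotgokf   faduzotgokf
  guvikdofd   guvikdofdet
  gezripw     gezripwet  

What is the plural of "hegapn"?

hegapnet

hugpepebd and guvikdofd both end in -d yet inflect differently (hugpepibd, guvikdofdet), so the final letter is not what conditions the rule; the second-to-last letter is.
"hegapn" has second-to-last letter 'p'. The one such stem in the data (gezripw → gezripwet) adds -et, so the same rule applies.
The other patterns: stems whose second-to-last letter is 'b' change the last vowel to 'i'; stems whose second-to-last letter is 'k' add the prefix fa-.
So hegapn → hegapnet.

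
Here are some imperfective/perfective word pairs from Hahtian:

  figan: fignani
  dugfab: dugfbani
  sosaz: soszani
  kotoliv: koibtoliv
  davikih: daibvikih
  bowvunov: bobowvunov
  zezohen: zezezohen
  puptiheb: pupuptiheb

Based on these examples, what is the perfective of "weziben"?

weweziben

kotoliv and bowvunov both end in -v yet inflect differently (koibtoliv, bobowvunov), so the final letter is not what conditions the rule; the last vowel is.
"weziben" has last vowel 'e'. The stems whose last vowel is 'e' (zezohen → zezezohen, puptiheb → pupuptiheb) repeat the first consonant+vowel as a prefix.
So weziben → weweziben.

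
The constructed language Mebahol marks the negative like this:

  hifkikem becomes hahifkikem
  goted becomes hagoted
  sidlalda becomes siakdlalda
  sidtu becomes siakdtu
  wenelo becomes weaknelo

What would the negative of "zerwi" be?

zeakrwi

hifkikem and wenelo both have 3 vowels yet inflect differently (hahifkikem, weaknelo), so the number of vowels is not what conditions the rule; whether the stem ends in a vowel or a consonant is.
"zerwi" ends in a vowel. The stems ending in a vowel (wenelo → weaknelo, sidtu → siakdtu, sidlalda → siakdlalda) insert -ak- after the first vowel.
So zerwi → zeakrwi.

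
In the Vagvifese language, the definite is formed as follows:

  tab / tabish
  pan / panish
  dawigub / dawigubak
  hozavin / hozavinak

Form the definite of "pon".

ponish

"pon" has 1 vowel. The stems with 1 vowel (tab → tabish, pan → panish) add -ish.
So pon → ponish.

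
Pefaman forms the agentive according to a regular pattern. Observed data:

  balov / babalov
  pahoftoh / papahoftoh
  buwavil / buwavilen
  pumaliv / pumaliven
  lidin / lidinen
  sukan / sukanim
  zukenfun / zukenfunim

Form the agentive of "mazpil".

mazpilen

balov and pumaliv both end in -v yet inflect differently (babalov, pumaliven), so the final letter is not what conditions the rule; the last vowel is.
"mazpil" has last vowel 'i'. The stems whose last vowel is 'i' (buwavil → buwavilen, pumaliv → pumaliven, lidin → lidinen) add -en.
The other patterns: stems whose last vowel is 'o' repeat the first consonant+vowel as a prefix; stems whose last vowel is 'a' or 'u' add -im.
So mazpil → mazpilen.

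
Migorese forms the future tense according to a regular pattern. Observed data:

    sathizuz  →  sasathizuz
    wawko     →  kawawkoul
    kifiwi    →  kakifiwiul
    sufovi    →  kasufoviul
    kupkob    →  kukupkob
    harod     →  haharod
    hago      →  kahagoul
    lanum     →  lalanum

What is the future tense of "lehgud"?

lelehgud

harod and wawko both have last vowel 'o' yet inflect differently (haharod, kawawkoul), so the last vowel is not what conditions the rule; whether the stem ends in a vowel or a consonant is.
"lehgud" ends in a consonant. The stems ending in a consonant (harod → haharod, kupkob → kukupkob, lanum → lalanum) repeat the first consonant+vowel as a prefix.
So lehgud → lelehgud.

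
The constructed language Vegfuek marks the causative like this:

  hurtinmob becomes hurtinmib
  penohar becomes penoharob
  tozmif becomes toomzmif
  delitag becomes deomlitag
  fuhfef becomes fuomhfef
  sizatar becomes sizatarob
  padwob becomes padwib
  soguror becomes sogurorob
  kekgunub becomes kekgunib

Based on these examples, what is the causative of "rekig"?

reomkig

"rekig" ends in -g. The one such stem in the data (delitag → deomlitag) inserts -om- after the first vowel (as do fuhfef, tozmif), so the same rule applies.
The other patterns: stems ending in -r add -ob; stems ending in -b change the last vowel to 'i'.
So rekig → reomkig.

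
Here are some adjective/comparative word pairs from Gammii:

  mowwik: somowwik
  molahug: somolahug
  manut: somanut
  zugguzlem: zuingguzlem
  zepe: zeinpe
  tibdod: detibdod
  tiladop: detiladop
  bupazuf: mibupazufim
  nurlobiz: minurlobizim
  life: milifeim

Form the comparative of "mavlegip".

zepe and life both end in -e yet inflect differently (zeinpe, milifeim), so the final letter is not what conditions the rule; the first letter is.
"mavlegip" begins with m-. The stems beginning with m- (mowwik → somowwik, molahug → somolahug, manut → somanut) add the prefix so-.
So mavlegip → somavlegip.

somavlegip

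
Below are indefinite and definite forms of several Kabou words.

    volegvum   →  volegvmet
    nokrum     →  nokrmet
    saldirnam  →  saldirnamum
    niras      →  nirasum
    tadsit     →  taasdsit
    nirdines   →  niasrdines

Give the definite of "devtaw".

devtawum

volegvum and saldirnam both end in -m yet inflect differently (volegvmet, saldirnamum), so the final letter is not what conditions the rule; the last vowel is.
"devtaw" has last vowel 'a'. The stems whose last vowel is 'a' (saldirnam → saldirnamum, niras → nirasum) add -um.
The other patterns: stems whose last vowel is 'u' delete the last vowel and add -et; stems whose last vowel is 'e' or 'i' insert -as- after the first vowel.
So devtaw → devtawum.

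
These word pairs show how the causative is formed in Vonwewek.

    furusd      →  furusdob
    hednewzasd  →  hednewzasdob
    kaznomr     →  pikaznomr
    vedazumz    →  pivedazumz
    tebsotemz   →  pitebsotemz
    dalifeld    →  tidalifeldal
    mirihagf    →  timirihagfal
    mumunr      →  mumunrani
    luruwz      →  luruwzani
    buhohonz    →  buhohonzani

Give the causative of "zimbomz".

furusd and dalifeld both end in -d yet inflect differently (furusdob, tidalifeldal), so the final letter is not what conditions the rule; the second-to-last letter is.
"zimbomz" has second-to-last letter 'm'. The stems whose second-to-last letter is 'm' (kaznomr → pikaznomr, vedazumz → pivedazumz, tebsotemz → pitebsotemz) add the prefix pi-.
So zimbomz → pizimbomz.

pizimbomz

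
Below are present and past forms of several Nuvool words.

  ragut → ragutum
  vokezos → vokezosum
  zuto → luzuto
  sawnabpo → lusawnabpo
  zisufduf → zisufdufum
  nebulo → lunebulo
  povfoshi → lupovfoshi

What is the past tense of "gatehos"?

gatehosum

"gatehos" ends in a consonant. The stems ending in a consonant (vokezos → vokezosum, ragut → ragutum, zisufduf → zisufdufum) add -um.
The other pattern: stems ending in a vowel add the prefix lu-.
So gatehos → gatehosum.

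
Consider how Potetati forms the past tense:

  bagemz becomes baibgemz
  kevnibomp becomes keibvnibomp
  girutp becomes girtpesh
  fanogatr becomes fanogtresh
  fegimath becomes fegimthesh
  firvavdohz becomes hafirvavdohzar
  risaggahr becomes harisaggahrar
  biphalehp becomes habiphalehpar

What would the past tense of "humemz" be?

huibmemz

kevnibomp and girutp both end in -p yet inflect differently (keibvnibomp, girtpesh), so the final letter is not what conditions the rule; the second-to-last letter is.
"humemz" has second-to-last letter 'm'. The stems whose second-to-last letter is 'm' (bagemz → baibgemz, kevnibomp → keibvnibomp) insert -ib- after the first vowel.
So humemz → huibmemz.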